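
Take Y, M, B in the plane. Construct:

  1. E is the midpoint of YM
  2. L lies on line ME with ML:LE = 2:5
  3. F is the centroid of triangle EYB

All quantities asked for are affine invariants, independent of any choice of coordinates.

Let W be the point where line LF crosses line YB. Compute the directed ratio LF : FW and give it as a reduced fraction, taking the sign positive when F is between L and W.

Assign Y = (0, 0), M = (1, 0), B = (0, 1) — the answer is frame-independent, so this choice is without loss of generality.
1. E is the midpoint of YM ⇒ E = (1/2, 0)
2. L lies on line ME with ML:LE = 2:5 ⇒ L = (6/7, 0)
3. F is the centroid of triangle EYB ⇒ F = (1/6, 1/3)
line LF meets YB at W = (0, 12/29)
F = L + t·(W−L) with t = 29/36, so LF:FW = 29/36:7/36

LF:FW = 29/7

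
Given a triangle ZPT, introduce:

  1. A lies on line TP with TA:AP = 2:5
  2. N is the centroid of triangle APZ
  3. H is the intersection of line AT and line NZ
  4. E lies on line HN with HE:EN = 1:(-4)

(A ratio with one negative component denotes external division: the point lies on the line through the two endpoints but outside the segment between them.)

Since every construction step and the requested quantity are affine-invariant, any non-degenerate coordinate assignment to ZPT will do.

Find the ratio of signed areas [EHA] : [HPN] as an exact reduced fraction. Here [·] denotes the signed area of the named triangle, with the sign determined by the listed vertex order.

Work in coordinates with Z = (0, 0), P = (1, 0), T = (0, 1).
1. A lies on line TP with TA:AP = 2:5 ⇒ A = (2/7, 5/7)
2. N is the centroid of triangle APZ ⇒ N = (3/7, 5/21)
3. H is the intersection of line AT and line NZ ⇒ H = (9/14, 5/14)
4. E lies on line HN with HE:EN = 1:(-4) ⇒ E = (5/7, 25/63)
2·[EHA] = -5/126, 2·[HPN] = -5/42
[EHA]:[HPN] = -5/126:-5/42 = 1/3

[EHA]:[HPN] = 1/3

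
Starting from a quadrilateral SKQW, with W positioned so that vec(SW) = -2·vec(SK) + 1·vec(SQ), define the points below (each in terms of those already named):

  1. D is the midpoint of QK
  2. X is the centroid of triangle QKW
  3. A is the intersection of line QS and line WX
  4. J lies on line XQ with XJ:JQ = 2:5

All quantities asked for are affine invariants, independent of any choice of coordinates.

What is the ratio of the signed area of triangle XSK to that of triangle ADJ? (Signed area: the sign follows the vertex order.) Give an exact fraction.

[XSK]:[ADJ] = 35/3

Assign S = (0, 0), K = (1, 0), Q = (0, 1), W = (-2, 1) — the answer is frame-independent, so this choice is without loss of generality.
1. D is the midpoint of QK ⇒ D = (1/2, 1/2)
2. X is the centroid of triangle QKW ⇒ X = (-1/3, 2/3)
3. A is the intersection of line QS and line WX ⇒ A = (0, 3/5)
4. J lies on line XQ with XJ:JQ = 2:5 ⇒ J = (-5/21, 16/21)
2·[XSK] = 2/3, 2·[ADJ] = 2/35
[XSK]:[ADJ] = 2/3:2/35 = 35/3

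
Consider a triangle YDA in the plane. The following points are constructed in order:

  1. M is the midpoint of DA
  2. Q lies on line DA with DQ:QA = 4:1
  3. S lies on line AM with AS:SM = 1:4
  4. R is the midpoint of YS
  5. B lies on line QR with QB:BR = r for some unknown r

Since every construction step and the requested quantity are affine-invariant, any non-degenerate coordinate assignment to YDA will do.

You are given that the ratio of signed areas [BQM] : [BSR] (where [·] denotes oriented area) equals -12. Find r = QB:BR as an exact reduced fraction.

r = 4

Set Y = (0, 0), D = (1, 0), A = (0, 1); any affine frame gives the same invariant.
1. M is the midpoint of DA ⇒ M = (1/2, 1/2)
2. Q lies on line DA with DQ:QA = 4:1 ⇒ Q = (1/5, 4/5)
3. S lies on line AM with AS:SM = 1:4 ⇒ S = (1/10, 9/10)
4. R is the midpoint of YS ⇒ R = (1/20, 9/20)
5. With QB:BR = r, write λ = r/(r+1) so B = Q + λ·(R−Q); B is affine-linear in λ
Every point depending on B is an affine combination of B and λ-independent points, so each such coordinate is linear in λ; the λ² term in each signed area is a multiple of (R−Q)×(R−Q) = 0, so 2·[BQM] and 2·[BSR] are each linear in λ. Evaluating at λ=0 and λ=1:
  2·[BQM] = -3/20·λ,   2·[BSR] = -1/20·λ + 1/20
So [BQM]:[BSR] = (-3/20·λ) / (-1/20·λ + 1/20). Setting this equal to -12:
  -3/20·λ = -12·(-1/20·λ + 1/20)  ⇒  λ = 4/5
Then r = λ/(1−λ) = (4/5)/(1/5) = 4. Check: with r = 4, B = (2/25, 13/25) and [BQM]:[BSR] = -12 as required.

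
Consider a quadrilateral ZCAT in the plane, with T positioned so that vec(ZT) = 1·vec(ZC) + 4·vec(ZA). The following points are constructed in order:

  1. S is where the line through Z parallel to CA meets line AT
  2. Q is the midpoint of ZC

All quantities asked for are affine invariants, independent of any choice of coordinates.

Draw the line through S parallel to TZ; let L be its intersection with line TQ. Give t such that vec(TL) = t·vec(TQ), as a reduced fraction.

Choose coordinates Z = (0, 0), C = (1, 0), A = (0, 1), T = (1, 4).
1. S is where the line through Z parallel to CA meets line AT ⇒ S = (-1/4, 1/4)
2. Q is the midpoint of ZC ⇒ Q = (1/2, 0)
through S parallel to TZ: direction (-1, -4); meets TQ at L = (21/16, 13/2)
L = T + t·(Q−T) with t = -5/8

t = -5/8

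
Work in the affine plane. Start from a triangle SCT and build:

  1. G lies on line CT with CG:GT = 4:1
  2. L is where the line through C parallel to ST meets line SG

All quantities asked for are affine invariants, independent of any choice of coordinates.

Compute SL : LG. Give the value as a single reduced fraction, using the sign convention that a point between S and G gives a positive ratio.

SL:LG = -5/4

Choose coordinates S = (0, 0), C = (1, 0), T = (0, 1).
1. G lies on line CT with CG:GT = 4:1 ⇒ G = (1/5, 4/5)
2. L is where the line through C parallel to ST meets line SG ⇒ L = (1, 4)
L = S + t·(G−S) with t = 5, so SL:LG = t:(1−t) = 5:-4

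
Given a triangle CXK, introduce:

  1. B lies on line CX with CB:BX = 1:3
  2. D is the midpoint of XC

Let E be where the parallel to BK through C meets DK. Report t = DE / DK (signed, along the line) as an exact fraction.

t = 2

Set C = (0, 0), X = (1, 0), K = (0, 1); any affine frame gives the same invariant.
1. B lies on line CX with CB:BX = 1:3 ⇒ B = (1/4, 0)
2. D is the midpoint of XC ⇒ D = (1/2, 0)
through C parallel to BK: direction (-1/4, 1); meets DK at E = (-1/2, 2)
E = D + t·(K−D) with t = 2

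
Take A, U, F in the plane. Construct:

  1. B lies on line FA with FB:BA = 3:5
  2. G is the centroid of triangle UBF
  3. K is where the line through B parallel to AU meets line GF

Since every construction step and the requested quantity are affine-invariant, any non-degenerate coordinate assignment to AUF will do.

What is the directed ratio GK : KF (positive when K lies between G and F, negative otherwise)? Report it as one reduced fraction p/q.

Choose coordinates A = (0, 0), U = (1, 0), F = (0, 1).
1. B lies on line FA with FB:BA = 3:5 ⇒ B = (0, 5/8)
2. G is the centroid of triangle UBF ⇒ G = (1/3, 13/24)
3. K is where the line through B parallel to AU meets line GF ⇒ K = (3/11, 5/8)
K = G + t·(F−G) with t = 2/11, so GK:KF = t:(1−t) = 2/11:9/11

GK:KF = 2/9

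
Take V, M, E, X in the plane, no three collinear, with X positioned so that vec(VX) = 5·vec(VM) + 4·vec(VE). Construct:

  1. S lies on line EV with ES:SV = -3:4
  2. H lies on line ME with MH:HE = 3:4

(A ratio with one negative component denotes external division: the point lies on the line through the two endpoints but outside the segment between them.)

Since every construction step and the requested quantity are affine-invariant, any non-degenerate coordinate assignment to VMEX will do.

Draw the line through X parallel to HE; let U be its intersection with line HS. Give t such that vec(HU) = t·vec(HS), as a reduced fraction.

t = 8/3

Assign V = (0, 0), M = (1, 0), E = (0, 1), X = (5, 4) — the answer is frame-independent, so this choice is without loss of generality.
1. S lies on line EV with ES:SV = -3:4 ⇒ S = (0, 4)
2. H lies on line ME with MH:HE = 3:4 ⇒ H = (4/7, 3/7)
through X parallel to HE: direction (-4/7, 4/7); meets HS at U = (-20/21, 209/21)
U = H + t·(S−H) with t = 8/3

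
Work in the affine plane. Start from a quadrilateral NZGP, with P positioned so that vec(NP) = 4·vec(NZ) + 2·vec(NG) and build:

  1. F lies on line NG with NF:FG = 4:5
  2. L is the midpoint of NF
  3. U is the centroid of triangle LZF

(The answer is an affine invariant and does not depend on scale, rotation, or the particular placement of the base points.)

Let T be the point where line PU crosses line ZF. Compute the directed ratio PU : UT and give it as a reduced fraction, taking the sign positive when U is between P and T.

PU:UT = -46

Assign N = (0, 0), Z = (1, 0), G = (0, 1), P = (4, 2) — the answer is frame-independent, so this choice is without loss of generality.
1. F lies on line NG with NF:FG = 4:5 ⇒ F = (0, 4/9)
2. L is the midpoint of NF ⇒ L = (0, 2/9)
3. U is the centroid of triangle LZF ⇒ U = (1/3, 2/9)
line PU meets ZF at T = (19/46, 6/23)
U = P + t·(T−P) with t = 46/45, so PU:UT = 46/45:-1/45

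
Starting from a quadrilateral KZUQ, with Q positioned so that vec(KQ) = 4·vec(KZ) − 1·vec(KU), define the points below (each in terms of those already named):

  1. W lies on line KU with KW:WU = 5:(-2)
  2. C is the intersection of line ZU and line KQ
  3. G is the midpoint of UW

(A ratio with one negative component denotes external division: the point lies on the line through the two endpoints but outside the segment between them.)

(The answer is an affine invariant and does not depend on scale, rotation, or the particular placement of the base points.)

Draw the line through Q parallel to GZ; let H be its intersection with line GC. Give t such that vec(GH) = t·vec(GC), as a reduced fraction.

t = 27

Choose coordinates K = (0, 0), Z = (1, 0), U = (0, 1), Q = (4, -1).
1. W lies on line KU with KW:WU = 5:(-2) ⇒ W = (0, 5/3)
2. C is the intersection of line ZU and line KQ ⇒ C = (4/3, -1/3)
3. G is the midpoint of UW ⇒ G = (0, 4/3)
through Q parallel to GZ: direction (1, -4/3); meets GC at H = (36, -131/3)
H = G + t·(C−G) with t = 27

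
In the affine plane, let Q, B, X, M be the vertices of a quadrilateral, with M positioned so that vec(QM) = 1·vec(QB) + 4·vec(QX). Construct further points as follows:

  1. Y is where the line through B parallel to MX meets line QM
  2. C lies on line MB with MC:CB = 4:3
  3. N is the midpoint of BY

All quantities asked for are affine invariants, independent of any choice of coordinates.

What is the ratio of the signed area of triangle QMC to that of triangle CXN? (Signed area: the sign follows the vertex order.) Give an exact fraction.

Assign Q = (0, 0), B = (1, 0), X = (0, 1), M = (1, 4) — the answer is frame-independent, so this choice is without loss of generality.
1. Y is where the line through B parallel to MX meets line QM ⇒ Y = (-3, -12)
2. C lies on line MB with MC:CB = 4:3 ⇒ C = (1, 12/7)
3. N is the midpoint of BY ⇒ N = (-1, -6)
2·[QMC] = -16/7, 2·[CXN] = 44/7
[QMC]:[CXN] = -16/7:44/7 = -4/11

[QMC]:[CXN] = -4/11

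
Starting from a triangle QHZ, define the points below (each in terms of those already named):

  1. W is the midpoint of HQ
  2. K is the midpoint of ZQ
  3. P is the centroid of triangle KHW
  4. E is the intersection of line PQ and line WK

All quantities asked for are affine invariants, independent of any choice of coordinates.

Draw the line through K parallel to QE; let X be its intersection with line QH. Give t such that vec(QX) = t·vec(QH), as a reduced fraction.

Assign Q = (0, 0), H = (1, 0), Z = (0, 1) — the answer is frame-independent, so this choice is without loss of generality.
1. W is the midpoint of HQ ⇒ W = (1/2, 0)
2. K is the midpoint of ZQ ⇒ K = (0, 1/2)
3. P is the centroid of triangle KHW ⇒ P = (1/2, 1/6)
4. E is the intersection of line PQ and line WK ⇒ E = (3/8, 1/8)
through K parallel to QE: direction (3/8, 1/8); meets QH at X = (-3/2, 0)
X = Q + t·(H−Q) with t = -3/2

t = -3/2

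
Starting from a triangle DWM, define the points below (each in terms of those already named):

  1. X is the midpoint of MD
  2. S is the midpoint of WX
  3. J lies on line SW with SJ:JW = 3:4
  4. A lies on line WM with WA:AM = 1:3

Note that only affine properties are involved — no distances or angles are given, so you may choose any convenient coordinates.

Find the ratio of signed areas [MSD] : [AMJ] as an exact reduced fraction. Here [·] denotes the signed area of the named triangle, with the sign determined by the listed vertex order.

Assign D = (0, 0), W = (1, 0), M = (0, 1) — the answer is frame-independent, so this choice is without loss of generality.
1. X is the midpoint of MD ⇒ X = (0, 1/2)
2. S is the midpoint of WX ⇒ S = (1/2, 1/4)
3. J lies on line SW with SJ:JW = 3:4 ⇒ J = (5/7, 1/7)
4. A lies on line WM with WA:AM = 1:3 ⇒ A = (3/4, 1/4)
2·[MSD] = -1/2, 2·[AMJ] = 3/28
[MSD]:[AMJ] = -1/2:3/28 = -14/3

[MSD]:[AMJ] = -14/3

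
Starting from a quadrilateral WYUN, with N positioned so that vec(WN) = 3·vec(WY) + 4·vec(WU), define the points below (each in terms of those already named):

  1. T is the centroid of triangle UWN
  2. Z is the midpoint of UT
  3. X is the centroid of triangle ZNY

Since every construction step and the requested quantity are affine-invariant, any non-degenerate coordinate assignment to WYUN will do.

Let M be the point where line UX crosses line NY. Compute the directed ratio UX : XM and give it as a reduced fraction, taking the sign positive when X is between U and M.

UX:XM = 20/7

Set W = (0, 0), Y = (1, 0), U = (0, 1), N = (3, 4); any affine frame gives the same invariant.
1. T is the centroid of triangle UWN ⇒ T = (1, 5/3)
2. Z is the midpoint of UT ⇒ Z = (1/2, 4/3)
3. X is the centroid of triangle ZNY ⇒ X = (3/2, 16/9)
line UX meets NY at M = (81/40, 41/20)
X = U + t·(M−U) with t = 20/27, so UX:XM = 20/27:7/27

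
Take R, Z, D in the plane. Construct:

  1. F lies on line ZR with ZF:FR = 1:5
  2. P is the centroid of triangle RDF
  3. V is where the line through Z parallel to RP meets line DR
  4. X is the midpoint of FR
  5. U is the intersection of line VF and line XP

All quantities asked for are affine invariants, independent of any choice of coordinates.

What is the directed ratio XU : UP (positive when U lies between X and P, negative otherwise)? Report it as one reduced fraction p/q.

Set R = (0, 0), Z = (1, 0), D = (0, 1); any affine frame gives the same invariant.
1. F lies on line ZR with ZF:FR = 1:5 ⇒ F = (5/6, 0)
2. P is the centroid of triangle RDF ⇒ P = (5/18, 1/3)
3. V is where the line through Z parallel to RP meets line DR ⇒ V = (0, -6/5)
4. X is the midpoint of FR ⇒ X = (5/12, 0)
5. U is the intersection of line VF and line XP ⇒ U = (55/96, -3/8)
U = X + t·(P−X) with t = -9/8, so XU:UP = t:(1−t) = -9/8:17/8

XU:UP = -9/17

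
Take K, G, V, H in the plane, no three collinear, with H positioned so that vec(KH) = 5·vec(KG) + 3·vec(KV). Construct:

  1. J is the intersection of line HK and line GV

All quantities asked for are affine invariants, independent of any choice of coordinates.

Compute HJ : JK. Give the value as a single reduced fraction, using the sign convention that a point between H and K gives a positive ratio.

Work in coordinates with K = (0, 0), G = (1, 0), V = (0, 1), H = (5, 3).
1. J is the intersection of line HK and line GV ⇒ J = (5/8, 3/8)
J = H + t·(K−H) with t = 7/8, so HJ:JK = t:(1−t) = 7/8:1/8

HJ:JK = 7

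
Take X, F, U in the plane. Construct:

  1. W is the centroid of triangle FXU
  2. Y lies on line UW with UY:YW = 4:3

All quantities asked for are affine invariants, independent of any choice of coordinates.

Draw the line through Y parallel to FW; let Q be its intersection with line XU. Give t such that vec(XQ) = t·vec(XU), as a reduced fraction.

t = 5/7

Set X = (0, 0), F = (1, 0), U = (0, 1); any affine frame gives the same invariant.
1. W is the centroid of triangle FXU ⇒ W = (1/3, 1/3)
2. Y lies on line UW with UY:YW = 4:3 ⇒ Y = (4/21, 13/21)
through Y parallel to FW: direction (-2/3, 1/3); meets XU at Q = (0, 5/7)
Q = X + t·(U−X) with t = 5/7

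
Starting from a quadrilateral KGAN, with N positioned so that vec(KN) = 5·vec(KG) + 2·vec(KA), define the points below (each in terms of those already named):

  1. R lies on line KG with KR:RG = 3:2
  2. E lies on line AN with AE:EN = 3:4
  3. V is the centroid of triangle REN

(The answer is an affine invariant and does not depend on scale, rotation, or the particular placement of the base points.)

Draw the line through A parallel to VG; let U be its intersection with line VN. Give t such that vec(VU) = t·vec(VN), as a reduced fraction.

t = -143/74

Work in coordinates with K = (0, 0), G = (1, 0), A = (0, 1), N = (5, 2).
1. R lies on line KG with KR:RG = 3:2 ⇒ R = (3/5, 0)
2. E lies on line AN with AE:EN = 3:4 ⇒ E = (15/7, 10/7)
3. V is the centroid of triangle REN ⇒ V = (271/105, 8/7)
through A parallel to VG: direction (-166/105, -8/7); meets VN at U = (-1162/555, -19/37)
U = V + t·(N−V) with t = -143/74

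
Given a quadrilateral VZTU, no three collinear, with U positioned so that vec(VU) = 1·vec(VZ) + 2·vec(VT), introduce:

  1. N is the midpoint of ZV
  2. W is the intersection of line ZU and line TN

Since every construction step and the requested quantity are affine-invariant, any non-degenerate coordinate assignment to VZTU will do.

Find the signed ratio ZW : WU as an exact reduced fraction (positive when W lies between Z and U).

Set V = (0, 0), Z = (1, 0), T = (0, 1), U = (1, 2); any affine frame gives the same invariant.
1. N is the midpoint of ZV ⇒ N = (1/2, 0)
2. W is the intersection of line ZU and line TN ⇒ W = (1, -1)
W = Z + t·(U−Z) with t = -1/2, so ZW:WU = t:(1−t) = -1/2:3/2

ZW:WU = -1/3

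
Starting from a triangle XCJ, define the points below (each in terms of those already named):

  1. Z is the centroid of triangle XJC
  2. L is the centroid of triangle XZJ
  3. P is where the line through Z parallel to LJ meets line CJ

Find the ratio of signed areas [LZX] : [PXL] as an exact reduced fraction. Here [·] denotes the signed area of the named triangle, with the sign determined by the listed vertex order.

[LZX]:[PXL] = 4

Set X = (0, 0), C = (1, 0), J = (0, 1); any affine frame gives the same invariant.
1. Z is the centroid of triangle XJC ⇒ Z = (1/3, 1/3)
2. L is the centroid of triangle XZJ ⇒ L = (1/9, 4/9)
3. P is where the line through Z parallel to LJ meets line CJ ⇒ P = (1/4, 3/4)
2·[LZX] = -1/9, 2·[PXL] = -1/36
[LZX]:[PXL] = -1/9:-1/36 = 4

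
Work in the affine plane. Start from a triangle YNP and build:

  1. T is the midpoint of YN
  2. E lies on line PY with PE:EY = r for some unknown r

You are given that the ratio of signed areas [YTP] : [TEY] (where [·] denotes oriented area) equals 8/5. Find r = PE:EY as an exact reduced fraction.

Set Y = (0, 0), N = (1, 0), P = (0, 1); any affine frame gives the same invariant.
1. T is the midpoint of YN ⇒ T = (1/2, 0)
2. With PE:EY = r, write λ = r/(r+1) so E = P + λ·(Y−P); E is affine-linear in λ
Every point depending on E is an affine combination of E and λ-independent points, so each such coordinate is linear in λ; the λ² term in each signed area is a multiple of (Y−P)×(Y−P) = 0, so 2·[YTP] and 2·[TEY] are each linear in λ. Evaluating at λ=0 and λ=1:
  2·[YTP] = 1/2,   2·[TEY] = -1/2·λ + 1/2
So [YTP]:[TEY] = (1/2) / (-1/2·λ + 1/2). Setting this equal to 8/5:
  1/2 = 8/5·(-1/2·λ + 1/2)  ⇒  λ = 3/8
Then r = λ/(1−λ) = (3/8)/(5/8) = 3/5. Check: with r = 3/5, E = (0, 5/8) and [YTP]:[TEY] = 8/5 as required.

r = 3/5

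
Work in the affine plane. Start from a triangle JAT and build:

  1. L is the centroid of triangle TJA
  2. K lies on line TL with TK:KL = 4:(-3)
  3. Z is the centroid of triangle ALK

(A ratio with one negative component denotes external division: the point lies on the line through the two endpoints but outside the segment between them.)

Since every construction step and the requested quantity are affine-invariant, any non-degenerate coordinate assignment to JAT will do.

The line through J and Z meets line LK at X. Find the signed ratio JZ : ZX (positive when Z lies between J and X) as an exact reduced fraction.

Assign J = (0, 0), A = (1, 0), T = (0, 1) — the answer is frame-independent, so this choice is without loss of generality.
1. L is the centroid of triangle TJA ⇒ L = (1/3, 1/3)
2. K lies on line TL with TK:KL = 4:(-3) ⇒ K = (4/3, -5/3)
3. Z is the centroid of triangle ALK ⇒ Z = (8/9, -4/9)
line JZ meets LK at X = (2/3, -1/3)
Z = J + t·(X−J) with t = 4/3, so JZ:ZX = 4/3:-1/3

JZ:ZX = -4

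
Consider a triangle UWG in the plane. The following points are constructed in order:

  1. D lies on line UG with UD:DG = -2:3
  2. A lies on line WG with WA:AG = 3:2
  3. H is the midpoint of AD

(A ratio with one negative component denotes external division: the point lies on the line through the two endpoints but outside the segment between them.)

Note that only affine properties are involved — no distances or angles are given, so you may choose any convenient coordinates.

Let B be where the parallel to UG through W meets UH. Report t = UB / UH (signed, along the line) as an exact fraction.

t = 5

Assign U = (0, 0), W = (1, 0), G = (0, 1) — the answer is frame-independent, so this choice is without loss of generality.
1. D lies on line UG with UD:DG = -2:3 ⇒ D = (0, -2)
2. A lies on line WG with WA:AG = 3:2 ⇒ A = (2/5, 3/5)
3. H is the midpoint of AD ⇒ H = (1/5, -7/10)
through W parallel to UG: direction (0, 1); meets UH at B = (1, -7/2)
B = U + t·(H−U) with t = 5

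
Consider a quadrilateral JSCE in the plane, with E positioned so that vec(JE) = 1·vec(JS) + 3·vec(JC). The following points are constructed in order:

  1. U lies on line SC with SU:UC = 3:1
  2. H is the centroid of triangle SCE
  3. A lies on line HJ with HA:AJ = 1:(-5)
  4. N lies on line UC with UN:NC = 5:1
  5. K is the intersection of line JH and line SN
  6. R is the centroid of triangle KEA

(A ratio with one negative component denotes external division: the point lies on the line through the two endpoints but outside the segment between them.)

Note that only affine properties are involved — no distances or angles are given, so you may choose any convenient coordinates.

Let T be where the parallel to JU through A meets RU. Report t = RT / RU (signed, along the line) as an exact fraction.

t = -8/7

Choose coordinates J = (0, 0), S = (1, 0), C = (0, 1), E = (1, 3).
1. U lies on line SC with SU:UC = 3:1 ⇒ U = (1/4, 3/4)
2. H is the centroid of triangle SCE ⇒ H = (2/3, 4/3)
3. A lies on line HJ with HA:AJ = 1:(-5) ⇒ A = (5/6, 5/3)
4. N lies on line UC with UN:NC = 5:1 ⇒ N = (1/24, 23/24)
5. K is the intersection of line JH and line SN ⇒ K = (1/3, 2/3)
6. R is the centroid of triangle KEA ⇒ R = (13/18, 16/9)
through A parallel to JU: direction (1/4, 3/4); meets RU at T = (53/42, 62/21)
T = R + t·(U−R) with t = -8/7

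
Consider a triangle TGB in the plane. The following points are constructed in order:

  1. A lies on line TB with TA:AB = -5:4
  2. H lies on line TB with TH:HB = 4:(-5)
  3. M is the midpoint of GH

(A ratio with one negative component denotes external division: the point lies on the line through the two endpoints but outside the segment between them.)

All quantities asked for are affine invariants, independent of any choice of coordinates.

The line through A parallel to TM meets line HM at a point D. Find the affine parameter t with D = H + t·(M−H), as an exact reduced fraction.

Assign T = (0, 0), G = (1, 0), B = (0, 1) — the answer is frame-independent, so this choice is without loss of generality.
1. A lies on line TB with TA:AB = -5:4 ⇒ A = (0, 5)
2. H lies on line TB with TH:HB = 4:(-5) ⇒ H = (0, -4)
3. M is the midpoint of GH ⇒ M = (1/2, -2)
through A parallel to TM: direction (1/2, -2); meets HM at D = (9/8, 1/2)
D = H + t·(M−H) with t = 9/4

t = 9/4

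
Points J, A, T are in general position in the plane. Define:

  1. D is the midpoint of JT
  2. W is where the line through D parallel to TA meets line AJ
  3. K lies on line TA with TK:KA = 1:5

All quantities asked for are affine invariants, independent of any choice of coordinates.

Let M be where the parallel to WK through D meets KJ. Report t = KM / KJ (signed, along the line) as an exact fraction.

Assign J = (0, 0), A = (1, 0), T = (0, 1) — the answer is frame-independent, so this choice is without loss of generality.
1. D is the midpoint of JT ⇒ D = (0, 1/2)
2. W is where the line through D parallel to TA meets line AJ ⇒ W = (1/2, 0)
3. K lies on line TA with TK:KA = 1:5 ⇒ K = (1/6, 5/6)
through D parallel to WK: direction (-1/3, 5/6); meets KJ at M = (1/15, 1/3)
M = K + t·(J−K) with t = 3/5

t = 3/5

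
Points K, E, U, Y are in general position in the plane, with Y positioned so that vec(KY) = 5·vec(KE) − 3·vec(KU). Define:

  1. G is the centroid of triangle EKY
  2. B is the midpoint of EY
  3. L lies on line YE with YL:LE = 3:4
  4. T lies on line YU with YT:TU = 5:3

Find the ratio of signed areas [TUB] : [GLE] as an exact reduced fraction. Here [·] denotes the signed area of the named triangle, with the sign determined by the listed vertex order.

[TUB]:[GLE] = 21/64

Work in coordinates with K = (0, 0), E = (1, 0), U = (0, 1), Y = (5, -3).
1. G is the centroid of triangle EKY ⇒ G = (2, -1)
2. B is the midpoint of EY ⇒ B = (3, -3/2)
3. L lies on line YE with YL:LE = 3:4 ⇒ L = (23/7, -12/7)
4. T lies on line YU with YT:TU = 5:3 ⇒ T = (15/8, -1/2)
2·[TUB] = 3/16, 2·[GLE] = 4/7
[TUB]:[GLE] = 3/16:4/7 = 21/64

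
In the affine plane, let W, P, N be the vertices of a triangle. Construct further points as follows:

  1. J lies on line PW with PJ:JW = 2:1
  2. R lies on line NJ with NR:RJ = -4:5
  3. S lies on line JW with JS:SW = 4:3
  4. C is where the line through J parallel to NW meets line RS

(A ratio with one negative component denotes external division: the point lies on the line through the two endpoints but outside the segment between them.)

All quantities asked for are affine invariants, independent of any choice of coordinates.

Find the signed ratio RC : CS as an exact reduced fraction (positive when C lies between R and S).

Choose coordinates W = (0, 0), P = (1, 0), N = (0, 1).
1. J lies on line PW with PJ:JW = 2:1 ⇒ J = (1/3, 0)
2. R lies on line NJ with NR:RJ = -4:5 ⇒ R = (-4/3, 5)
3. S lies on line JW with JS:SW = 4:3 ⇒ S = (1/7, 0)
4. C is where the line through J parallel to NW meets line RS ⇒ C = (1/3, -20/31)
C = R + t·(S−R) with t = 35/31, so RC:CS = t:(1−t) = 35/31:-4/31

RC:CS = -35/4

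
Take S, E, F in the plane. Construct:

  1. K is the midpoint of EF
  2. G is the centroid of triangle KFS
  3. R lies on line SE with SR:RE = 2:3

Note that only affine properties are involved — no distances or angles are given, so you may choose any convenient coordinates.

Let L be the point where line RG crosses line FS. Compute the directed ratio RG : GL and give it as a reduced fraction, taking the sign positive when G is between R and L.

RG:GL = 7/5

Choose coordinates S = (0, 0), E = (1, 0), F = (0, 1).
1. K is the midpoint of EF ⇒ K = (1/2, 1/2)
2. G is the centroid of triangle KFS ⇒ G = (1/6, 1/2)
3. R lies on line SE with SR:RE = 2:3 ⇒ R = (2/5, 0)
line RG meets FS at L = (0, 6/7)
G = R + t·(L−R) with t = 7/12, so RG:GL = 7/12:5/12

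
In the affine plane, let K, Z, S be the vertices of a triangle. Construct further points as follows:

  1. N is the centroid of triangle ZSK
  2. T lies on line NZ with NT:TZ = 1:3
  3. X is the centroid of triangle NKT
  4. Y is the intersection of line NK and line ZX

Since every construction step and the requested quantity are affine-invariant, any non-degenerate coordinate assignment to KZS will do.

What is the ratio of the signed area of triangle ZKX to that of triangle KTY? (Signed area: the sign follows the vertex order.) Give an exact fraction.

Work in coordinates with K = (0, 0), Z = (1, 0), S = (0, 1).
1. N is the centroid of triangle ZSK ⇒ N = (1/3, 1/3)
2. T lies on line NZ with NT:TZ = 1:3 ⇒ T = (1/2, 1/4)
3. X is the centroid of triangle NKT ⇒ X = (5/18, 7/36)
4. Y is the intersection of line NK and line ZX ⇒ Y = (7/33, 7/33)
2·[ZKX] = -7/36, 2·[KTY] = 7/132
[ZKX]:[KTY] = -7/36:7/132 = -11/3

[ZKX]:[KTY] = -11/3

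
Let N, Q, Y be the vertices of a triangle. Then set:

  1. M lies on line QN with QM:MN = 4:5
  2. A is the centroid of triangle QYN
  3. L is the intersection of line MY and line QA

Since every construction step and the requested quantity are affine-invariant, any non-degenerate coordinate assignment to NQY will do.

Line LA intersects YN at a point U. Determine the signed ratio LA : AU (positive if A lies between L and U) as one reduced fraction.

LA:AU = 2/13

Assign N = (0, 0), Q = (1, 0), Y = (0, 1) — the answer is frame-independent, so this choice is without loss of generality.
1. M lies on line QN with QM:MN = 4:5 ⇒ M = (5/9, 0)
2. A is the centroid of triangle QYN ⇒ A = (1/3, 1/3)
3. L is the intersection of line MY and line QA ⇒ L = (5/13, 4/13)
line LA meets YN at U = (0, 1/2)
A = L + t·(U−L) with t = 2/15, so LA:AU = 2/15:13/15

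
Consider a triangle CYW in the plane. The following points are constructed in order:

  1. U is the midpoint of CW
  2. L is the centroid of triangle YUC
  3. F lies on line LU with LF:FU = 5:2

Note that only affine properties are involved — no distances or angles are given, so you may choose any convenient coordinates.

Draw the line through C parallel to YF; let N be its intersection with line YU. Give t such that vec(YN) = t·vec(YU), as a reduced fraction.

Work in coordinates with C = (0, 0), Y = (1, 0), W = (0, 1).
1. U is the midpoint of CW ⇒ U = (0, 1/2)
2. L is the centroid of triangle YUC ⇒ L = (1/3, 1/6)
3. F lies on line LU with LF:FU = 5:2 ⇒ F = (2/21, 17/42)
through C parallel to YF: direction (-19/21, 17/42); meets YU at N = (19/2, -17/4)
N = Y + t·(U−Y) with t = -17/2

t = -17/2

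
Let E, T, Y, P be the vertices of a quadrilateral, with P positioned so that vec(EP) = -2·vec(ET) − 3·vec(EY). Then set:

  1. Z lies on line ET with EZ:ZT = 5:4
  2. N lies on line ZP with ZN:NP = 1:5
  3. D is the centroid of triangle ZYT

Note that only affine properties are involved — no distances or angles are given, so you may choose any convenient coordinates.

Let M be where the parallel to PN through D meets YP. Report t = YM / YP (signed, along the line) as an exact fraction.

t = 44/57

Assign E = (0, 0), T = (1, 0), Y = (0, 1), P = (-2, -3) — the answer is frame-independent, so this choice is without loss of generality.
1. Z lies on line ET with EZ:ZT = 5:4 ⇒ Z = (5/9, 0)
2. N lies on line ZP with ZN:NP = 1:5 ⇒ N = (7/54, -1/2)
3. D is the centroid of triangle ZYT ⇒ D = (14/27, 1/3)
through D parallel to PN: direction (115/54, 5/2); meets YP at M = (-88/57, -119/57)
M = Y + t·(P−Y) with t = 44/57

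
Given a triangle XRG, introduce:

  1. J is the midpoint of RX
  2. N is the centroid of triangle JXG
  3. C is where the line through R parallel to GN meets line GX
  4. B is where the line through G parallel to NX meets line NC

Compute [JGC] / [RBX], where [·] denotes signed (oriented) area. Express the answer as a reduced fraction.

[JGC]:[RBX] = -6/5

Work in coordinates with X = (0, 0), R = (1, 0), G = (0, 1).
1. J is the midpoint of RX ⇒ J = (1/2, 0)
2. N is the centroid of triangle JXG ⇒ N = (1/6, 1/3)
3. C is where the line through R parallel to GN meets line GX ⇒ C = (0, 4)
4. B is where the line through G parallel to NX meets line NC ⇒ B = (1/8, 5/4)
2·[JGC] = -3/2, 2·[RBX] = 5/4
[JGC]:[RBX] = -3/2:5/4 = -6/5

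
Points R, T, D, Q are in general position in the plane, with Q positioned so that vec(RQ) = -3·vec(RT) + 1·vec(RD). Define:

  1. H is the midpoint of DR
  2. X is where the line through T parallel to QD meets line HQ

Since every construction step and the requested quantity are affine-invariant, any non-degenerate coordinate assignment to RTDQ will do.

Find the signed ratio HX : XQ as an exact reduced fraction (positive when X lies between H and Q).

Work in coordinates with R = (0, 0), T = (1, 0), D = (0, 1), Q = (-3, 1).
1. H is the midpoint of DR ⇒ H = (0, 1/2)
2. X is where the line through T parallel to QD meets line HQ ⇒ X = (3, 0)
X = H + t·(Q−H) with t = -1, so HX:XQ = t:(1−t) = -1:2

HX:XQ = -1/2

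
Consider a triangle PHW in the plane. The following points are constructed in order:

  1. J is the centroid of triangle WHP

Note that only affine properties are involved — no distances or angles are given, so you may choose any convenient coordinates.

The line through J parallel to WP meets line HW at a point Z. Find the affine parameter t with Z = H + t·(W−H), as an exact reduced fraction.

Set P = (0, 0), H = (1, 0), W = (0, 1); any affine frame gives the same invariant.
1. J is the centroid of triangle WHP ⇒ J = (1/3, 1/3)
through J parallel to WP: direction (0, -1); meets HW at Z = (1/3, 2/3)
Z = H + t·(W−H) with t = 2/3

t = 2/3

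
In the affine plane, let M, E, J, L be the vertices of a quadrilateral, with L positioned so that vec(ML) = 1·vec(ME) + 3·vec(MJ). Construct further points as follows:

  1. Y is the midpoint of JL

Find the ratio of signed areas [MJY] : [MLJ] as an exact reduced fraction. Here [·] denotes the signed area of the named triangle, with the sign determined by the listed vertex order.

[MJY]:[MLJ] = -1/2

Work in coordinates with M = (0, 0), E = (1, 0), J = (0, 1), L = (1, 3).
1. Y is the midpoint of JL ⇒ Y = (1/2, 2)
2·[MJY] = -1/2, 2·[MLJ] = 1
[MJY]:[MLJ] = -1/2:1 = -1/2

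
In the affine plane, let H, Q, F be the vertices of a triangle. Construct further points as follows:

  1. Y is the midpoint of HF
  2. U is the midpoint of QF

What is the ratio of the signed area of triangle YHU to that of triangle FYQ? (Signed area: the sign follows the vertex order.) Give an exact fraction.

[YHU]:[FYQ] = 1/2

Assign H = (0, 0), Q = (1, 0), F = (0, 1) — the answer is frame-independent, so this choice is without loss of generality.
1. Y is the midpoint of HF ⇒ Y = (0, 1/2)
2. U is the midpoint of QF ⇒ U = (1/2, 1/2)
2·[YHU] = 1/4, 2·[FYQ] = 1/2
[YHU]:[FYQ] = 1/4:1/2 = 1/2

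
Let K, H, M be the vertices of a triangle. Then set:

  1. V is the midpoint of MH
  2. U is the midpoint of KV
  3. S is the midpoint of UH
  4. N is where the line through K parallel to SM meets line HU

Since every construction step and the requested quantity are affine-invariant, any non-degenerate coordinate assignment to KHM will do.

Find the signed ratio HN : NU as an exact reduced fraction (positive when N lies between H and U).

Choose coordinates K = (0, 0), H = (1, 0), M = (0, 1).
1. V is the midpoint of MH ⇒ V = (1/2, 1/2)
2. U is the midpoint of KV ⇒ U = (1/4, 1/4)
3. S is the midpoint of UH ⇒ S = (5/8, 1/8)
4. N is where the line through K parallel to SM meets line HU ⇒ N = (-5/16, 7/16)
N = H + t·(U−H) with t = 7/4, so HN:NU = t:(1−t) = 7/4:-3/4

HN:NU = -7/3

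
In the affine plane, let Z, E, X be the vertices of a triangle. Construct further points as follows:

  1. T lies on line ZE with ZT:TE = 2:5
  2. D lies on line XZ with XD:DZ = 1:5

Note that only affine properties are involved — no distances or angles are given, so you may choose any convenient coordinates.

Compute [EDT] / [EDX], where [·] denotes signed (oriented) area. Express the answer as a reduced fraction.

Work in coordinates with Z = (0, 0), E = (1, 0), X = (0, 1).
1. T lies on line ZE with ZT:TE = 2:5 ⇒ T = (2/7, 0)
2. D lies on line XZ with XD:DZ = 1:5 ⇒ D = (0, 5/6)
2·[EDT] = 25/42, 2·[EDX] = -1/6
[EDT]:[EDX] = 25/42:-1/6 = -25/7

[EDT]:[EDX] = -25/7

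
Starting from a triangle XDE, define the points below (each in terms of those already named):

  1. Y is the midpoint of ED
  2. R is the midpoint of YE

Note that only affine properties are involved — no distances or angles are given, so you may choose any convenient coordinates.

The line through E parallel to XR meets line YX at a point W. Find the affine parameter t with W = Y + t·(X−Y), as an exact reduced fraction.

Assign X = (0, 0), D = (1, 0), E = (0, 1) — the answer is frame-independent, so this choice is without loss of generality.
1. Y is the midpoint of ED ⇒ Y = (1/2, 1/2)
2. R is the midpoint of YE ⇒ R = (1/4, 3/4)
through E parallel to XR: direction (1/4, 3/4); meets YX at W = (-1/2, -1/2)
W = Y + t·(X−Y) with t = 2

t = 2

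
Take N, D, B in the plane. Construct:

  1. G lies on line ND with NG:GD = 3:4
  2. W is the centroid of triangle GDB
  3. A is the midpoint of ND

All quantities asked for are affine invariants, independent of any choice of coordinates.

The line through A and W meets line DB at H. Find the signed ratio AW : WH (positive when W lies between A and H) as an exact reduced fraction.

Set N = (0, 0), D = (1, 0), B = (0, 1); any affine frame gives the same invariant.
1. G lies on line ND with NG:GD = 3:4 ⇒ G = (3/7, 0)
2. W is the centroid of triangle GDB ⇒ W = (10/21, 1/3)
3. A is the midpoint of ND ⇒ A = (1/2, 0)
line AW meets DB at H = (6/13, 7/13)
W = A + t·(H−A) with t = 13/21, so AW:WH = 13/21:8/21

AW:WH = 13/8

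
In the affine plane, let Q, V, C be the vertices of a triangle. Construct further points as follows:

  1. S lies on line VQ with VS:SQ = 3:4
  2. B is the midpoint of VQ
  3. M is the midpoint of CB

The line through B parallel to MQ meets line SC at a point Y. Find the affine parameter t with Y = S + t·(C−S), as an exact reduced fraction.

t = 1/15

Assign Q = (0, 0), V = (1, 0), C = (0, 1) — the answer is frame-independent, so this choice is without loss of generality.
1. S lies on line VQ with VS:SQ = 3:4 ⇒ S = (4/7, 0)
2. B is the midpoint of VQ ⇒ B = (1/2, 0)
3. M is the midpoint of CB ⇒ M = (1/4, 1/2)
through B parallel to MQ: direction (-1/4, -1/2); meets SC at Y = (8/15, 1/15)
Y = S + t·(C−S) with t = 1/15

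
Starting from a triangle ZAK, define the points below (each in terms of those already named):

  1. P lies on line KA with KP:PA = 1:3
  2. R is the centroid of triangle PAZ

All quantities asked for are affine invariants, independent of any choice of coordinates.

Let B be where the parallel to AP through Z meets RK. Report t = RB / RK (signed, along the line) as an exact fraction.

Choose coordinates Z = (0, 0), A = (1, 0), K = (0, 1).
1. P lies on line KA with KP:PA = 1:3 ⇒ P = (1/4, 3/4)
2. R is the centroid of triangle PAZ ⇒ R = (5/12, 1/4)
through Z parallel to AP: direction (-3/4, 3/4); meets RK at B = (5/4, -5/4)
B = R + t·(K−R) with t = -2

t = -2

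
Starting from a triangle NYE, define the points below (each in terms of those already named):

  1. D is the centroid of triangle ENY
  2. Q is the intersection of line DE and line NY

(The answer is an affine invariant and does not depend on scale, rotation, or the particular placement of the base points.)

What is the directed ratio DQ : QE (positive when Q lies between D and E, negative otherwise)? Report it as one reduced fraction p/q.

Set N = (0, 0), Y = (1, 0), E = (0, 1); any affine frame gives the same invariant.
1. D is the centroid of triangle ENY ⇒ D = (1/3, 1/3)
2. Q is the intersection of line DE and line NY ⇒ Q = (1/2, 0)
Q = D + t·(E−D) with t = -1/2, so DQ:QE = t:(1−t) = -1/2:3/2

DQ:QE = -1/3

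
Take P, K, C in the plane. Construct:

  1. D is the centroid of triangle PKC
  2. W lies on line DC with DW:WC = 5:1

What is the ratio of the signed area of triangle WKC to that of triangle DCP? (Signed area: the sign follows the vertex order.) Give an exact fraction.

[WKC]:[DCP] = 1/6

Assign P = (0, 0), K = (1, 0), C = (0, 1) — the answer is frame-independent, so this choice is without loss of generality.
1. D is the centroid of triangle PKC ⇒ D = (1/3, 1/3)
2. W lies on line DC with DW:WC = 5:1 ⇒ W = (1/18, 8/9)
2·[WKC] = 1/18, 2·[DCP] = 1/3
[WKC]:[DCP] = 1/18:1/3 = 1/6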